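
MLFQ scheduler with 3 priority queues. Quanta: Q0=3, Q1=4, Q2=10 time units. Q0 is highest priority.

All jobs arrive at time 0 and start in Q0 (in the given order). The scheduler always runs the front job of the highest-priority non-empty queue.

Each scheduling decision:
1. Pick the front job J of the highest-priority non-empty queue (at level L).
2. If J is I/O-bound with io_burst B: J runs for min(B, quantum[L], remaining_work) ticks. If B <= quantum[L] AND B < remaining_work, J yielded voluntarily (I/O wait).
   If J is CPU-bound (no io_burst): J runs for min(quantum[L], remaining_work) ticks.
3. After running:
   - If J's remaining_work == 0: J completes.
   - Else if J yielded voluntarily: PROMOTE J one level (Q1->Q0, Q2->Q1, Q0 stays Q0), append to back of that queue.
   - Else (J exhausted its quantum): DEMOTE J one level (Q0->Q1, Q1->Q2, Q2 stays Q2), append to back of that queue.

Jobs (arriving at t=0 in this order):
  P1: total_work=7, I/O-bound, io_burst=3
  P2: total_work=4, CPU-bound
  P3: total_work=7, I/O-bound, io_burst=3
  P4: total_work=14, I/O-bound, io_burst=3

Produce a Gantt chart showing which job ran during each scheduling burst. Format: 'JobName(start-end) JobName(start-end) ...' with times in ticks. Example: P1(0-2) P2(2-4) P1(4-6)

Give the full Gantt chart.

Answer: P1(0-3) P2(3-6) P3(6-9) P4(9-12) P1(12-15) P3(15-18) P4(18-21) P1(21-22) P3(22-23) P4(23-26) P4(26-29) P4(29-31) P2(31-32)

Derivation:
t=0-3: P1@Q0 runs 3, rem=4, I/O yield, promote→Q0. Q0=[P2,P3,P4,P1] Q1=[] Q2=[]
t=3-6: P2@Q0 runs 3, rem=1, quantum used, demote→Q1. Q0=[P3,P4,P1] Q1=[P2] Q2=[]
t=6-9: P3@Q0 runs 3, rem=4, I/O yield, promote→Q0. Q0=[P4,P1,P3] Q1=[P2] Q2=[]
t=9-12: P4@Q0 runs 3, rem=11, I/O yield, promote→Q0. Q0=[P1,P3,P4] Q1=[P2] Q2=[]
t=12-15: P1@Q0 runs 3, rem=1, I/O yield, promote→Q0. Q0=[P3,P4,P1] Q1=[P2] Q2=[]
t=15-18: P3@Q0 runs 3, rem=1, I/O yield, promote→Q0. Q0=[P4,P1,P3] Q1=[P2] Q2=[]
t=18-21: P4@Q0 runs 3, rem=8, I/O yield, promote→Q0. Q0=[P1,P3,P4] Q1=[P2] Q2=[]
t=21-22: P1@Q0 runs 1, rem=0, completes. Q0=[P3,P4] Q1=[P2] Q2=[]
t=22-23: P3@Q0 runs 1, rem=0, completes. Q0=[P4] Q1=[P2] Q2=[]
t=23-26: P4@Q0 runs 3, rem=5, I/O yield, promote→Q0. Q0=[P4] Q1=[P2] Q2=[]
t=26-29: P4@Q0 runs 3, rem=2, I/O yield, promote→Q0. Q0=[P4] Q1=[P2] Q2=[]
t=29-31: P4@Q0 runs 2, rem=0, completes. Q0=[] Q1=[P2] Q2=[]
t=31-32: P2@Q1 runs 1, rem=0, completes. Q0=[] Q1=[] Q2=[]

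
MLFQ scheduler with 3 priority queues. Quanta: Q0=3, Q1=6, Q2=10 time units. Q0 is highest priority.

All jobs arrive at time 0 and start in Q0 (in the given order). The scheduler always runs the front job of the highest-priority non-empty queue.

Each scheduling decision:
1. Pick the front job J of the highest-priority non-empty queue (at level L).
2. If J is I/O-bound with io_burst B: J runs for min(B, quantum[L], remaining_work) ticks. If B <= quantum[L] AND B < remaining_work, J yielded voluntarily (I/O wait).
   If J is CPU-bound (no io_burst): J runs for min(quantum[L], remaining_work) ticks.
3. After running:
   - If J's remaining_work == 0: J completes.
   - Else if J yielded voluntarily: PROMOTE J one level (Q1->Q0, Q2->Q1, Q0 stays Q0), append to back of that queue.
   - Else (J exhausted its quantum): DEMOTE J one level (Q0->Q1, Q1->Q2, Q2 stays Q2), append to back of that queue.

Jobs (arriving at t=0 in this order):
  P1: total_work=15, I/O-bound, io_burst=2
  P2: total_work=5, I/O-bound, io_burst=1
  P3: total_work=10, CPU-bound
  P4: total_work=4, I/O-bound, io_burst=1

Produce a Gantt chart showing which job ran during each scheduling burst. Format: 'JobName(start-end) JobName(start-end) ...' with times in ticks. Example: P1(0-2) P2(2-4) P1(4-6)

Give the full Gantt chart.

t=0-2: P1@Q0 runs 2, rem=13, I/O yield, promote→Q0. Q0=[P2,P3,P4,P1] Q1=[] Q2=[]
t=2-3: P2@Q0 runs 1, rem=4, I/O yield, promote→Q0. Q0=[P3,P4,P1,P2] Q1=[] Q2=[]
t=3-6: P3@Q0 runs 3, rem=7, quantum used, demote→Q1. Q0=[P4,P1,P2] Q1=[P3] Q2=[]
t=6-7: P4@Q0 runs 1, rem=3, I/O yield, promote→Q0. Q0=[P1,P2,P4] Q1=[P3] Q2=[]
t=7-9: P1@Q0 runs 2, rem=11, I/O yield, promote→Q0. Q0=[P2,P4,P1] Q1=[P3] Q2=[]
t=9-10: P2@Q0 runs 1, rem=3, I/O yield, promote→Q0. Q0=[P4,P1,P2] Q1=[P3] Q2=[]
t=10-11: P4@Q0 runs 1, rem=2, I/O yield, promote→Q0. Q0=[P1,P2,P4] Q1=[P3] Q2=[]
t=11-13: P1@Q0 runs 2, rem=9, I/O yield, promote→Q0. Q0=[P2,P4,P1] Q1=[P3] Q2=[]
t=13-14: P2@Q0 runs 1, rem=2, I/O yield, promote→Q0. Q0=[P4,P1,P2] Q1=[P3] Q2=[]
t=14-15: P4@Q0 runs 1, rem=1, I/O yield, promote→Q0. Q0=[P1,P2,P4] Q1=[P3] Q2=[]
t=15-17: P1@Q0 runs 2, rem=7, I/O yield, promote→Q0. Q0=[P2,P4,P1] Q1=[P3] Q2=[]
t=17-18: P2@Q0 runs 1, rem=1, I/O yield, promote→Q0. Q0=[P4,P1,P2] Q1=[P3] Q2=[]
t=18-19: P4@Q0 runs 1, rem=0, completes. Q0=[P1,P2] Q1=[P3] Q2=[]
t=19-21: P1@Q0 runs 2, rem=5, I/O yield, promote→Q0. Q0=[P2,P1] Q1=[P3] Q2=[]
t=21-22: P2@Q0 runs 1, rem=0, completes. Q0=[P1] Q1=[P3] Q2=[]
t=22-24: P1@Q0 runs 2, rem=3, I/O yield, promote→Q0. Q0=[P1] Q1=[P3] Q2=[]
t=24-26: P1@Q0 runs 2, rem=1, I/O yield, promote→Q0. Q0=[P1] Q1=[P3] Q2=[]
t=26-27: P1@Q0 runs 1, rem=0, completes. Q0=[] Q1=[P3] Q2=[]
t=27-33: P3@Q1 runs 6, rem=1, quantum used, demote→Q2. Q0=[] Q1=[] Q2=[P3]
t=33-34: P3@Q2 runs 1, rem=0, completes. Q0=[] Q1=[] Q2=[]

Answer: P1(0-2) P2(2-3) P3(3-6) P4(6-7) P1(7-9) P2(9-10) P4(10-11) P1(11-13) P2(13-14) P4(14-15) P1(15-17) P2(17-18) P4(18-19) P1(19-21) P2(21-22) P1(22-24) P1(24-26) P1(26-27) P3(27-33) P3(33-34)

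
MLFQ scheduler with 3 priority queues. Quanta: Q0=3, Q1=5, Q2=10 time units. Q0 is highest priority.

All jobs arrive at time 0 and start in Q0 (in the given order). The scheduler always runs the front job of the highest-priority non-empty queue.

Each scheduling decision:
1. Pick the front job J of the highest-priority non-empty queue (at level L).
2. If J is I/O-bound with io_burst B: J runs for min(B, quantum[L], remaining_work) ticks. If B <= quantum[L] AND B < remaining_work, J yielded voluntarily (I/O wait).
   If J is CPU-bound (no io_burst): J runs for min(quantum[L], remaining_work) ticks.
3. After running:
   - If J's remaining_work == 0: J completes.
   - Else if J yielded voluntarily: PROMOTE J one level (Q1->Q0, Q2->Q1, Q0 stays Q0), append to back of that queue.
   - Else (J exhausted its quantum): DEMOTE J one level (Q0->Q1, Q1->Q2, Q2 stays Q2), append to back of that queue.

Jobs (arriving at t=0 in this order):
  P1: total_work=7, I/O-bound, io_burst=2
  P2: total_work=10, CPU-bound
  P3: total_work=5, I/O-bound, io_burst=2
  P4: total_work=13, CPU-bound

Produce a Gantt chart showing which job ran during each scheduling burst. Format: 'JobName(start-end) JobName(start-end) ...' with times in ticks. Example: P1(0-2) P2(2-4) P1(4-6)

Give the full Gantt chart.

t=0-2: P1@Q0 runs 2, rem=5, I/O yield, promote→Q0. Q0=[P2,P3,P4,P1] Q1=[] Q2=[]
t=2-5: P2@Q0 runs 3, rem=7, quantum used, demote→Q1. Q0=[P3,P4,P1] Q1=[P2] Q2=[]
t=5-7: P3@Q0 runs 2, rem=3, I/O yield, promote→Q0. Q0=[P4,P1,P3] Q1=[P2] Q2=[]
t=7-10: P4@Q0 runs 3, rem=10, quantum used, demote→Q1. Q0=[P1,P3] Q1=[P2,P4] Q2=[]
t=10-12: P1@Q0 runs 2, rem=3, I/O yield, promote→Q0. Q0=[P3,P1] Q1=[P2,P4] Q2=[]
t=12-14: P3@Q0 runs 2, rem=1, I/O yield, promote→Q0. Q0=[P1,P3] Q1=[P2,P4] Q2=[]
t=14-16: P1@Q0 runs 2, rem=1, I/O yield, promote→Q0. Q0=[P3,P1] Q1=[P2,P4] Q2=[]
t=16-17: P3@Q0 runs 1, rem=0, completes. Q0=[P1] Q1=[P2,P4] Q2=[]
t=17-18: P1@Q0 runs 1, rem=0, completes. Q0=[] Q1=[P2,P4] Q2=[]
t=18-23: P2@Q1 runs 5, rem=2, quantum used, demote→Q2. Q0=[] Q1=[P4] Q2=[P2]
t=23-28: P4@Q1 runs 5, rem=5, quantum used, demote→Q2. Q0=[] Q1=[] Q2=[P2,P4]
t=28-30: P2@Q2 runs 2, rem=0, completes. Q0=[] Q1=[] Q2=[P4]
t=30-35: P4@Q2 runs 5, rem=0, completes. Q0=[] Q1=[] Q2=[]

Answer: P1(0-2) P2(2-5) P3(5-7) P4(7-10) P1(10-12) P3(12-14) P1(14-16) P3(16-17) P1(17-18) P2(18-23) P4(23-28) P2(28-30) P4(30-35)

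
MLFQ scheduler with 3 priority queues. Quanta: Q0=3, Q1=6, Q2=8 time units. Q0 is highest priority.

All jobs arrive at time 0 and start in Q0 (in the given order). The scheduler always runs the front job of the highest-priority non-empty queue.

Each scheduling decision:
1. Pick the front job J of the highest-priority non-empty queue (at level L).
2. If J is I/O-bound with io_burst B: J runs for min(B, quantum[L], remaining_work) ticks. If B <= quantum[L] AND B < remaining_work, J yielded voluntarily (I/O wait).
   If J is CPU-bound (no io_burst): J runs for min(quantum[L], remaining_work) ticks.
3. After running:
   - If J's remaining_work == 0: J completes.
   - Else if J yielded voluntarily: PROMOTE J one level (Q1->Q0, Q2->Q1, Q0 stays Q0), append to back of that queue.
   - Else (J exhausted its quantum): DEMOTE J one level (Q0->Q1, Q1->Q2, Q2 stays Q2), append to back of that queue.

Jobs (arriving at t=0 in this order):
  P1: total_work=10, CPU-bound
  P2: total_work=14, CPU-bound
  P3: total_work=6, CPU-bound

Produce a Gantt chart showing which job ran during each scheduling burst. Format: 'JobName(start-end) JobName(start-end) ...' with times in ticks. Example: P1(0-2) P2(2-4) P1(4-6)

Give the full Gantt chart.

Answer: P1(0-3) P2(3-6) P3(6-9) P1(9-15) P2(15-21) P3(21-24) P1(24-25) P2(25-30)

Derivation:
t=0-3: P1@Q0 runs 3, rem=7, quantum used, demote→Q1. Q0=[P2,P3] Q1=[P1] Q2=[]
t=3-6: P2@Q0 runs 3, rem=11, quantum used, demote→Q1. Q0=[P3] Q1=[P1,P2] Q2=[]
t=6-9: P3@Q0 runs 3, rem=3, quantum used, demote→Q1. Q0=[] Q1=[P1,P2,P3] Q2=[]
t=9-15: P1@Q1 runs 6, rem=1, quantum used, demote→Q2. Q0=[] Q1=[P2,P3] Q2=[P1]
t=15-21: P2@Q1 runs 6, rem=5, quantum used, demote→Q2. Q0=[] Q1=[P3] Q2=[P1,P2]
t=21-24: P3@Q1 runs 3, rem=0, completes. Q0=[] Q1=[] Q2=[P1,P2]
t=24-25: P1@Q2 runs 1, rem=0, completes. Q0=[] Q1=[] Q2=[P2]
t=25-30: P2@Q2 runs 5, rem=0, completes. Q0=[] Q1=[] Q2=[]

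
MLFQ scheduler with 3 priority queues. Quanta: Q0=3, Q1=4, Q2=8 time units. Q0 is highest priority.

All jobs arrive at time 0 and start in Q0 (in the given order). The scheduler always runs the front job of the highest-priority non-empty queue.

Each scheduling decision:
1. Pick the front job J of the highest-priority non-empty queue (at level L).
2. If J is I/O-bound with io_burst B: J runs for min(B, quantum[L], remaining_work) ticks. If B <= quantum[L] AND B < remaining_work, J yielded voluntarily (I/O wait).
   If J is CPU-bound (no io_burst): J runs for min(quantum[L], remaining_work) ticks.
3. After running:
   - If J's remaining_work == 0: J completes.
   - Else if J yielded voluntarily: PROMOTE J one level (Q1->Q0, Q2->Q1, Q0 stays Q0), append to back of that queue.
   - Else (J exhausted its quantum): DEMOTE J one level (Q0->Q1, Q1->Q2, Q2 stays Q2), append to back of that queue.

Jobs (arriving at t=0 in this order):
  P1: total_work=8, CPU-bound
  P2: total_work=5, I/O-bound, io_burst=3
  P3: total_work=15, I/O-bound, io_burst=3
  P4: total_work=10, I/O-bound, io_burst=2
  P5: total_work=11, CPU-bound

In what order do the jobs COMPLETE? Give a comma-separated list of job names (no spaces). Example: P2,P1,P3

t=0-3: P1@Q0 runs 3, rem=5, quantum used, demote→Q1. Q0=[P2,P3,P4,P5] Q1=[P1] Q2=[]
t=3-6: P2@Q0 runs 3, rem=2, I/O yield, promote→Q0. Q0=[P3,P4,P5,P2] Q1=[P1] Q2=[]
t=6-9: P3@Q0 runs 3, rem=12, I/O yield, promote→Q0. Q0=[P4,P5,P2,P3] Q1=[P1] Q2=[]
t=9-11: P4@Q0 runs 2, rem=8, I/O yield, promote→Q0. Q0=[P5,P2,P3,P4] Q1=[P1] Q2=[]
t=11-14: P5@Q0 runs 3, rem=8, quantum used, demote→Q1. Q0=[P2,P3,P4] Q1=[P1,P5] Q2=[]
t=14-16: P2@Q0 runs 2, rem=0, completes. Q0=[P3,P4] Q1=[P1,P5] Q2=[]
t=16-19: P3@Q0 runs 3, rem=9, I/O yield, promote→Q0. Q0=[P4,P3] Q1=[P1,P5] Q2=[]
t=19-21: P4@Q0 runs 2, rem=6, I/O yield, promote→Q0. Q0=[P3,P4] Q1=[P1,P5] Q2=[]
t=21-24: P3@Q0 runs 3, rem=6, I/O yield, promote→Q0. Q0=[P4,P3] Q1=[P1,P5] Q2=[]
t=24-26: P4@Q0 runs 2, rem=4, I/O yield, promote→Q0. Q0=[P3,P4] Q1=[P1,P5] Q2=[]
t=26-29: P3@Q0 runs 3, rem=3, I/O yield, promote→Q0. Q0=[P4,P3] Q1=[P1,P5] Q2=[]
t=29-31: P4@Q0 runs 2, rem=2, I/O yield, promote→Q0. Q0=[P3,P4] Q1=[P1,P5] Q2=[]
t=31-34: P3@Q0 runs 3, rem=0, completes. Q0=[P4] Q1=[P1,P5] Q2=[]
t=34-36: P4@Q0 runs 2, rem=0, completes. Q0=[] Q1=[P1,P5] Q2=[]
t=36-40: P1@Q1 runs 4, rem=1, quantum used, demote→Q2. Q0=[] Q1=[P5] Q2=[P1]
t=40-44: P5@Q1 runs 4, rem=4, quantum used, demote→Q2. Q0=[] Q1=[] Q2=[P1,P5]
t=44-45: P1@Q2 runs 1, rem=0, completes. Q0=[] Q1=[] Q2=[P5]
t=45-49: P5@Q2 runs 4, rem=0, completes. Q0=[] Q1=[] Q2=[]

Answer: P2,P3,P4,P1,P5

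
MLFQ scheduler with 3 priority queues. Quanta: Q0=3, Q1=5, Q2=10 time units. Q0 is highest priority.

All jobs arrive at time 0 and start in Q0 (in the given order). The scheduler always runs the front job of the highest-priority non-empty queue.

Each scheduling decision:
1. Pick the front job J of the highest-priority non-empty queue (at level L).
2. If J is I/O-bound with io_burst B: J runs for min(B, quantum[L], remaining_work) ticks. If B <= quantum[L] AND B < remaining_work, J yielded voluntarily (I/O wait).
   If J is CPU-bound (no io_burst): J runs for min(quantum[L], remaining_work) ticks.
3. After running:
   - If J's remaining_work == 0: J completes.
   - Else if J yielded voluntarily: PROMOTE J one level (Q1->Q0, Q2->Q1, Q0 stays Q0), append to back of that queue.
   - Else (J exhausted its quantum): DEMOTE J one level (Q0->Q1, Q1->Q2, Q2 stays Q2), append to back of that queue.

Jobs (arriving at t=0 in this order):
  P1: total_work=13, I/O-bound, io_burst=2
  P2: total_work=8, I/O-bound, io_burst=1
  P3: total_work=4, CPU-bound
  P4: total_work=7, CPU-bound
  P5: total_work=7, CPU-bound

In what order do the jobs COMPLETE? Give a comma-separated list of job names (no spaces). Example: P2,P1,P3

t=0-2: P1@Q0 runs 2, rem=11, I/O yield, promote→Q0. Q0=[P2,P3,P4,P5,P1] Q1=[] Q2=[]
t=2-3: P2@Q0 runs 1, rem=7, I/O yield, promote→Q0. Q0=[P3,P4,P5,P1,P2] Q1=[] Q2=[]
t=3-6: P3@Q0 runs 3, rem=1, quantum used, demote→Q1. Q0=[P4,P5,P1,P2] Q1=[P3] Q2=[]
t=6-9: P4@Q0 runs 3, rem=4, quantum used, demote→Q1. Q0=[P5,P1,P2] Q1=[P3,P4] Q2=[]
t=9-12: P5@Q0 runs 3, rem=4, quantum used, demote→Q1. Q0=[P1,P2] Q1=[P3,P4,P5] Q2=[]
t=12-14: P1@Q0 runs 2, rem=9, I/O yield, promote→Q0. Q0=[P2,P1] Q1=[P3,P4,P5] Q2=[]
t=14-15: P2@Q0 runs 1, rem=6, I/O yield, promote→Q0. Q0=[P1,P2] Q1=[P3,P4,P5] Q2=[]
t=15-17: P1@Q0 runs 2, rem=7, I/O yield, promote→Q0. Q0=[P2,P1] Q1=[P3,P4,P5] Q2=[]
t=17-18: P2@Q0 runs 1, rem=5, I/O yield, promote→Q0. Q0=[P1,P2] Q1=[P3,P4,P5] Q2=[]
t=18-20: P1@Q0 runs 2, rem=5, I/O yield, promote→Q0. Q0=[P2,P1] Q1=[P3,P4,P5] Q2=[]
t=20-21: P2@Q0 runs 1, rem=4, I/O yield, promote→Q0. Q0=[P1,P2] Q1=[P3,P4,P5] Q2=[]
t=21-23: P1@Q0 runs 2, rem=3, I/O yield, promote→Q0. Q0=[P2,P1] Q1=[P3,P4,P5] Q2=[]
t=23-24: P2@Q0 runs 1, rem=3, I/O yield, promote→Q0. Q0=[P1,P2] Q1=[P3,P4,P5] Q2=[]
t=24-26: P1@Q0 runs 2, rem=1, I/O yield, promote→Q0. Q0=[P2,P1] Q1=[P3,P4,P5] Q2=[]
t=26-27: P2@Q0 runs 1, rem=2, I/O yield, promote→Q0. Q0=[P1,P2] Q1=[P3,P4,P5] Q2=[]
t=27-28: P1@Q0 runs 1, rem=0, completes. Q0=[P2] Q1=[P3,P4,P5] Q2=[]
t=28-29: P2@Q0 runs 1, rem=1, I/O yield, promote→Q0. Q0=[P2] Q1=[P3,P4,P5] Q2=[]
t=29-30: P2@Q0 runs 1, rem=0, completes. Q0=[] Q1=[P3,P4,P5] Q2=[]
t=30-31: P3@Q1 runs 1, rem=0, completes. Q0=[] Q1=[P4,P5] Q2=[]
t=31-35: P4@Q1 runs 4, rem=0, completes. Q0=[] Q1=[P5] Q2=[]
t=35-39: P5@Q1 runs 4, rem=0, completes. Q0=[] Q1=[] Q2=[]

Answer: P1,P2,P3,P4,P5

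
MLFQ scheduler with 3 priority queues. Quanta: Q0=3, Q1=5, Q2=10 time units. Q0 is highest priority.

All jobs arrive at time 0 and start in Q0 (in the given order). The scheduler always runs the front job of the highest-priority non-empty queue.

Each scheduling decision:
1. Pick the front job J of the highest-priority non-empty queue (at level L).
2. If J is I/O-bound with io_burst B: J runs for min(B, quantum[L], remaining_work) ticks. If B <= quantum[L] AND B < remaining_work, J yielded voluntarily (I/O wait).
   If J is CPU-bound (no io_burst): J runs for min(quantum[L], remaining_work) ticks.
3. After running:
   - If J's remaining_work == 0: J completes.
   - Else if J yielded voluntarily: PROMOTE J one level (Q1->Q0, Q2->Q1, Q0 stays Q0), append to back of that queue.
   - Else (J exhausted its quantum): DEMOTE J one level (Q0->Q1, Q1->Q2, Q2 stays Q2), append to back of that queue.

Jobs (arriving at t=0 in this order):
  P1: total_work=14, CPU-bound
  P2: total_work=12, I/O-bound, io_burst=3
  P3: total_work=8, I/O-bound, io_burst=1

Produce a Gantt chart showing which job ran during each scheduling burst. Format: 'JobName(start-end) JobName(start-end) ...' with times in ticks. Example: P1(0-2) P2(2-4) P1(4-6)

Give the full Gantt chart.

Answer: P1(0-3) P2(3-6) P3(6-7) P2(7-10) P3(10-11) P2(11-14) P3(14-15) P2(15-18) P3(18-19) P3(19-20) P3(20-21) P3(21-22) P3(22-23) P1(23-28) P1(28-34)

Derivation:
t=0-3: P1@Q0 runs 3, rem=11, quantum used, demote→Q1. Q0=[P2,P3] Q1=[P1] Q2=[]
t=3-6: P2@Q0 runs 3, rem=9, I/O yield, promote→Q0. Q0=[P3,P2] Q1=[P1] Q2=[]
t=6-7: P3@Q0 runs 1, rem=7, I/O yield, promote→Q0. Q0=[P2,P3] Q1=[P1] Q2=[]
t=7-10: P2@Q0 runs 3, rem=6, I/O yield, promote→Q0. Q0=[P3,P2] Q1=[P1] Q2=[]
t=10-11: P3@Q0 runs 1, rem=6, I/O yield, promote→Q0. Q0=[P2,P3] Q1=[P1] Q2=[]
t=11-14: P2@Q0 runs 3, rem=3, I/O yield, promote→Q0. Q0=[P3,P2] Q1=[P1] Q2=[]
t=14-15: P3@Q0 runs 1, rem=5, I/O yield, promote→Q0. Q0=[P2,P3] Q1=[P1] Q2=[]
t=15-18: P2@Q0 runs 3, rem=0, completes. Q0=[P3] Q1=[P1] Q2=[]
t=18-19: P3@Q0 runs 1, rem=4, I/O yield, promote→Q0. Q0=[P3] Q1=[P1] Q2=[]
t=19-20: P3@Q0 runs 1, rem=3, I/O yield, promote→Q0. Q0=[P3] Q1=[P1] Q2=[]
t=20-21: P3@Q0 runs 1, rem=2, I/O yield, promote→Q0. Q0=[P3] Q1=[P1] Q2=[]
t=21-22: P3@Q0 runs 1, rem=1, I/O yield, promote→Q0. Q0=[P3] Q1=[P1] Q2=[]
t=22-23: P3@Q0 runs 1, rem=0, completes. Q0=[] Q1=[P1] Q2=[]
t=23-28: P1@Q1 runs 5, rem=6, quantum used, demote→Q2. Q0=[] Q1=[] Q2=[P1]
t=28-34: P1@Q2 runs 6, rem=0, completes. Q0=[] Q1=[] Q2=[]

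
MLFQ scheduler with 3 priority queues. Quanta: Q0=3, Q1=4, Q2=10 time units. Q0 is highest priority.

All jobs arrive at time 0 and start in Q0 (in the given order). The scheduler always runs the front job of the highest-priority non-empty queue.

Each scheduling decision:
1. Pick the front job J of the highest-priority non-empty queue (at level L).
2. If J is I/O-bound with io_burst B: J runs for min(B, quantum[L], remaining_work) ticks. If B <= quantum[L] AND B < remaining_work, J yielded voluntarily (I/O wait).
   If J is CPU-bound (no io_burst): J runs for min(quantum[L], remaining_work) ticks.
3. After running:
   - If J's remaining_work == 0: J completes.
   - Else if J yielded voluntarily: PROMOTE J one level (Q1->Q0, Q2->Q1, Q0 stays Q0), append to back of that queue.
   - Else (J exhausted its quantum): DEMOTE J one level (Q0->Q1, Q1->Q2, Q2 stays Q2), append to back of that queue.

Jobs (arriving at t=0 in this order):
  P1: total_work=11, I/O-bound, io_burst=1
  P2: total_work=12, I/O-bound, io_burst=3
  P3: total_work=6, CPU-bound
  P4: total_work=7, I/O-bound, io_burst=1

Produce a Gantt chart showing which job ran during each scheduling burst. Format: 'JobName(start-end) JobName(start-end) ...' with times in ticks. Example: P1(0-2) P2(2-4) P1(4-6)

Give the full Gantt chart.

Answer: P1(0-1) P2(1-4) P3(4-7) P4(7-8) P1(8-9) P2(9-12) P4(12-13) P1(13-14) P2(14-17) P4(17-18) P1(18-19) P2(19-22) P4(22-23) P1(23-24) P4(24-25) P1(25-26) P4(26-27) P1(27-28) P4(28-29) P1(29-30) P1(30-31) P1(31-32) P1(32-33) P3(33-36)

Derivation:
t=0-1: P1@Q0 runs 1, rem=10, I/O yield, promote→Q0. Q0=[P2,P3,P4,P1] Q1=[] Q2=[]
t=1-4: P2@Q0 runs 3, rem=9, I/O yield, promote→Q0. Q0=[P3,P4,P1,P2] Q1=[] Q2=[]
t=4-7: P3@Q0 runs 3, rem=3, quantum used, demote→Q1. Q0=[P4,P1,P2] Q1=[P3] Q2=[]
t=7-8: P4@Q0 runs 1, rem=6, I/O yield, promote→Q0. Q0=[P1,P2,P4] Q1=[P3] Q2=[]
t=8-9: P1@Q0 runs 1, rem=9, I/O yield, promote→Q0. Q0=[P2,P4,P1] Q1=[P3] Q2=[]
t=9-12: P2@Q0 runs 3, rem=6, I/O yield, promote→Q0. Q0=[P4,P1,P2] Q1=[P3] Q2=[]
t=12-13: P4@Q0 runs 1, rem=5, I/O yield, promote→Q0. Q0=[P1,P2,P4] Q1=[P3] Q2=[]
t=13-14: P1@Q0 runs 1, rem=8, I/O yield, promote→Q0. Q0=[P2,P4,P1] Q1=[P3] Q2=[]
t=14-17: P2@Q0 runs 3, rem=3, I/O yield, promote→Q0. Q0=[P4,P1,P2] Q1=[P3] Q2=[]
t=17-18: P4@Q0 runs 1, rem=4, I/O yield, promote→Q0. Q0=[P1,P2,P4] Q1=[P3] Q2=[]
t=18-19: P1@Q0 runs 1, rem=7, I/O yield, promote→Q0. Q0=[P2,P4,P1] Q1=[P3] Q2=[]
t=19-22: P2@Q0 runs 3, rem=0, completes. Q0=[P4,P1] Q1=[P3] Q2=[]
t=22-23: P4@Q0 runs 1, rem=3, I/O yield, promote→Q0. Q0=[P1,P4] Q1=[P3] Q2=[]
t=23-24: P1@Q0 runs 1, rem=6, I/O yield, promote→Q0. Q0=[P4,P1] Q1=[P3] Q2=[]
t=24-25: P4@Q0 runs 1, rem=2, I/O yield, promote→Q0. Q0=[P1,P4] Q1=[P3] Q2=[]
t=25-26: P1@Q0 runs 1, rem=5, I/O yield, promote→Q0. Q0=[P4,P1] Q1=[P3] Q2=[]
t=26-27: P4@Q0 runs 1, rem=1, I/O yield, promote→Q0. Q0=[P1,P4] Q1=[P3] Q2=[]
t=27-28: P1@Q0 runs 1, rem=4, I/O yield, promote→Q0. Q0=[P4,P1] Q1=[P3] Q2=[]
t=28-29: P4@Q0 runs 1, rem=0, completes. Q0=[P1] Q1=[P3] Q2=[]
t=29-30: P1@Q0 runs 1, rem=3, I/O yield, promote→Q0. Q0=[P1] Q1=[P3] Q2=[]
t=30-31: P1@Q0 runs 1, rem=2, I/O yield, promote→Q0. Q0=[P1] Q1=[P3] Q2=[]
t=31-32: P1@Q0 runs 1, rem=1, I/O yield, promote→Q0. Q0=[P1] Q1=[P3] Q2=[]
t=32-33: P1@Q0 runs 1, rem=0, completes. Q0=[] Q1=[P3] Q2=[]
t=33-36: P3@Q1 runs 3, rem=0, completes. Q0=[] Q1=[] Q2=[]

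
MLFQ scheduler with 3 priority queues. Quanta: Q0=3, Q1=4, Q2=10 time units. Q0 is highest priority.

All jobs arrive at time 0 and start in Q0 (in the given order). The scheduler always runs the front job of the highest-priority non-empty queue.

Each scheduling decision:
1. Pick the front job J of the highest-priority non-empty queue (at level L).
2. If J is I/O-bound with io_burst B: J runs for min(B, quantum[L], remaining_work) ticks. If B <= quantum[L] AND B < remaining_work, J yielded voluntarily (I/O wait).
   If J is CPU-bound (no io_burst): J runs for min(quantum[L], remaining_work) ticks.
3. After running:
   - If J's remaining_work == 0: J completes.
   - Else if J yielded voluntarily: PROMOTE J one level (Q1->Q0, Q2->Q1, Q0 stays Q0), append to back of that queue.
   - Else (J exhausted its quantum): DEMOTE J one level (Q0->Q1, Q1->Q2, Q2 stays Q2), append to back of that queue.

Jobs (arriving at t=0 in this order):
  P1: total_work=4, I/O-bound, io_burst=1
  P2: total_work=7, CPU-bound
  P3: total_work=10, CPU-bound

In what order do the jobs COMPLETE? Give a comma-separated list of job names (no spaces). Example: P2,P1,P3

Answer: P1,P2,P3

Derivation:
t=0-1: P1@Q0 runs 1, rem=3, I/O yield, promote→Q0. Q0=[P2,P3,P1] Q1=[] Q2=[]
t=1-4: P2@Q0 runs 3, rem=4, quantum used, demote→Q1. Q0=[P3,P1] Q1=[P2] Q2=[]
t=4-7: P3@Q0 runs 3, rem=7, quantum used, demote→Q1. Q0=[P1] Q1=[P2,P3] Q2=[]
t=7-8: P1@Q0 runs 1, rem=2, I/O yield, promote→Q0. Q0=[P1] Q1=[P2,P3] Q2=[]
t=8-9: P1@Q0 runs 1, rem=1, I/O yield, promote→Q0. Q0=[P1] Q1=[P2,P3] Q2=[]
t=9-10: P1@Q0 runs 1, rem=0, completes. Q0=[] Q1=[P2,P3] Q2=[]
t=10-14: P2@Q1 runs 4, rem=0, completes. Q0=[] Q1=[P3] Q2=[]
t=14-18: P3@Q1 runs 4, rem=3, quantum used, demote→Q2. Q0=[] Q1=[] Q2=[P3]
t=18-21: P3@Q2 runs 3, rem=0, completes. Q0=[] Q1=[] Q2=[]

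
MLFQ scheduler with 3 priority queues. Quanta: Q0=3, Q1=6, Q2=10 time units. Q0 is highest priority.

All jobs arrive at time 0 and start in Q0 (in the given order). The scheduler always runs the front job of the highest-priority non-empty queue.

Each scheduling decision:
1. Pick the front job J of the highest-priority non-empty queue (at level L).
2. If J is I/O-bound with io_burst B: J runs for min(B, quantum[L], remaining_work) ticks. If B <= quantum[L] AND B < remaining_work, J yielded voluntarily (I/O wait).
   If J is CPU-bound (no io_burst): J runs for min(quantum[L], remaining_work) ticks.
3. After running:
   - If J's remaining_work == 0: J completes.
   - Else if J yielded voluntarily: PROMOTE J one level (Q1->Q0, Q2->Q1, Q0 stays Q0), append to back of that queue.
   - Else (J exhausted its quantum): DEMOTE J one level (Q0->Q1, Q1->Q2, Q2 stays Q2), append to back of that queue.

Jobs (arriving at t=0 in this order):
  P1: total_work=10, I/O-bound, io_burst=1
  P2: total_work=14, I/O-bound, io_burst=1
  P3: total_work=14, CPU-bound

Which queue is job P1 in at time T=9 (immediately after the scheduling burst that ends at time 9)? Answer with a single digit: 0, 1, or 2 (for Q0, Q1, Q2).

Answer: 0

Derivation:
t=0-1: P1@Q0 runs 1, rem=9, I/O yield, promote→Q0. Q0=[P2,P3,P1] Q1=[] Q2=[]
t=1-2: P2@Q0 runs 1, rem=13, I/O yield, promote→Q0. Q0=[P3,P1,P2] Q1=[] Q2=[]
t=2-5: P3@Q0 runs 3, rem=11, quantum used, demote→Q1. Q0=[P1,P2] Q1=[P3] Q2=[]
t=5-6: P1@Q0 runs 1, rem=8, I/O yield, promote→Q0. Q0=[P2,P1] Q1=[P3] Q2=[]
t=6-7: P2@Q0 runs 1, rem=12, I/O yield, promote→Q0. Q0=[P1,P2] Q1=[P3] Q2=[]
t=7-8: P1@Q0 runs 1, rem=7, I/O yield, promote→Q0. Q0=[P2,P1] Q1=[P3] Q2=[]
t=8-9: P2@Q0 runs 1, rem=11, I/O yield, promote→Q0. Q0=[P1,P2] Q1=[P3] Q2=[]
t=9-10: P1@Q0 runs 1, rem=6, I/O yield, promote→Q0. Q0=[P2,P1] Q1=[P3] Q2=[]
t=10-11: P2@Q0 runs 1, rem=10, I/O yield, promote→Q0. Q0=[P1,P2] Q1=[P3] Q2=[]
t=11-12: P1@Q0 runs 1, rem=5, I/O yield, promote→Q0. Q0=[P2,P1] Q1=[P3] Q2=[]
t=12-13: P2@Q0 runs 1, rem=9, I/O yield, promote→Q0. Q0=[P1,P2] Q1=[P3] Q2=[]
t=13-14: P1@Q0 runs 1, rem=4, I/O yield, promote→Q0. Q0=[P2,P1] Q1=[P3] Q2=[]
t=14-15: P2@Q0 runs 1, rem=8, I/O yield, promote→Q0. Q0=[P1,P2] Q1=[P3] Q2=[]
t=15-16: P1@Q0 runs 1, rem=3, I/O yield, promote→Q0. Q0=[P2,P1] Q1=[P3] Q2=[]
t=16-17: P2@Q0 runs 1, rem=7, I/O yield, promote→Q0. Q0=[P1,P2] Q1=[P3] Q2=[]
t=17-18: P1@Q0 runs 1, rem=2, I/O yield, promote→Q0. Q0=[P2,P1] Q1=[P3] Q2=[]
t=18-19: P2@Q0 runs 1, rem=6, I/O yield, promote→Q0. Q0=[P1,P2] Q1=[P3] Q2=[]
t=19-20: P1@Q0 runs 1, rem=1, I/O yield, promote→Q0. Q0=[P2,P1] Q1=[P3] Q2=[]
t=20-21: P2@Q0 runs 1, rem=5, I/O yield, promote→Q0. Q0=[P1,P2] Q1=[P3] Q2=[]
t=21-22: P1@Q0 runs 1, rem=0, completes. Q0=[P2] Q1=[P3] Q2=[]
t=22-23: P2@Q0 runs 1, rem=4, I/O yield, promote→Q0. Q0=[P2] Q1=[P3] Q2=[]
t=23-24: P2@Q0 runs 1, rem=3, I/O yield, promote→Q0. Q0=[P2] Q1=[P3] Q2=[]
t=24-25: P2@Q0 runs 1, rem=2, I/O yield, promote→Q0. Q0=[P2] Q1=[P3] Q2=[]
t=25-26: P2@Q0 runs 1, rem=1, I/O yield, promote→Q0. Q0=[P2] Q1=[P3] Q2=[]
t=26-27: P2@Q0 runs 1, rem=0, completes. Q0=[] Q1=[P3] Q2=[]
t=27-33: P3@Q1 runs 6, rem=5, quantum used, demote→Q2. Q0=[] Q1=[] Q2=[P3]
t=33-38: P3@Q2 runs 5, rem=0, completes. Q0=[] Q1=[] Q2=[]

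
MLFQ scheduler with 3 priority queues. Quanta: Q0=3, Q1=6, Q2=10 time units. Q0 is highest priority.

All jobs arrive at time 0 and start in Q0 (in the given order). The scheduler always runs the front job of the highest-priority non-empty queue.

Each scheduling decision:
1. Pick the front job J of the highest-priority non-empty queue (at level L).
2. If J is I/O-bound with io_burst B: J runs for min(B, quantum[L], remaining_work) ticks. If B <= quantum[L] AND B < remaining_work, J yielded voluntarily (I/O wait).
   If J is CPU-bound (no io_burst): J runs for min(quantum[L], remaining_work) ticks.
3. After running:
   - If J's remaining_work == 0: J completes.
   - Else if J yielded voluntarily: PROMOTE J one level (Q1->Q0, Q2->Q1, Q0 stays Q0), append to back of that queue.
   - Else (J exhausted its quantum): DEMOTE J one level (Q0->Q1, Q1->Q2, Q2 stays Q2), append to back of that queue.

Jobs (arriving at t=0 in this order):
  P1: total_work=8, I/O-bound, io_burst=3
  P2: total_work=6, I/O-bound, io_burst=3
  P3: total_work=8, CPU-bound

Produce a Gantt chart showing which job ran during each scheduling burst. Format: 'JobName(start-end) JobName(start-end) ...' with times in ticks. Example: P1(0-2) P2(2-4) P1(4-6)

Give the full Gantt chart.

t=0-3: P1@Q0 runs 3, rem=5, I/O yield, promote→Q0. Q0=[P2,P3,P1] Q1=[] Q2=[]
t=3-6: P2@Q0 runs 3, rem=3, I/O yield, promote→Q0. Q0=[P3,P1,P2] Q1=[] Q2=[]
t=6-9: P3@Q0 runs 3, rem=5, quantum used, demote→Q1. Q0=[P1,P2] Q1=[P3] Q2=[]
t=9-12: P1@Q0 runs 3, rem=2, I/O yield, promote→Q0. Q0=[P2,P1] Q1=[P3] Q2=[]
t=12-15: P2@Q0 runs 3, rem=0, completes. Q0=[P1] Q1=[P3] Q2=[]
t=15-17: P1@Q0 runs 2, rem=0, completes. Q0=[] Q1=[P3] Q2=[]
t=17-22: P3@Q1 runs 5, rem=0, completes. Q0=[] Q1=[] Q2=[]

Answer: P1(0-3) P2(3-6) P3(6-9) P1(9-12) P2(12-15) P1(15-17) P3(17-22)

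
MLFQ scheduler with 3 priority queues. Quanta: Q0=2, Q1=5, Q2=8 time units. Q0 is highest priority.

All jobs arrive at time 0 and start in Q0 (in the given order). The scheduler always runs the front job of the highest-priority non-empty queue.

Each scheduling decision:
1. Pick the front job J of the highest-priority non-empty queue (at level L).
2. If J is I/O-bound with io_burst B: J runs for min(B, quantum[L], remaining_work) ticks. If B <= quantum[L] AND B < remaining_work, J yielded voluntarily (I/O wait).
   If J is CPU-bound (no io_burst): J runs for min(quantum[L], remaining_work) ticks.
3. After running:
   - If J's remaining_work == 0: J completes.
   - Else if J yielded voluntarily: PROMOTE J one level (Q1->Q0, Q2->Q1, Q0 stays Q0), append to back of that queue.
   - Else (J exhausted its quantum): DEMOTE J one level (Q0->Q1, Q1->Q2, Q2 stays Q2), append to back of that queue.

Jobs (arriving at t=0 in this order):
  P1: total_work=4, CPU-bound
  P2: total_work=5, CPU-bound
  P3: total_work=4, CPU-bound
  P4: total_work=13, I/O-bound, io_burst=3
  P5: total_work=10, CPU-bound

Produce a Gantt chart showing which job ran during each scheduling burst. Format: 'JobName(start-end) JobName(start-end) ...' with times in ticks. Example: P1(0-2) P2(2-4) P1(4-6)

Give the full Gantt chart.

Answer: P1(0-2) P2(2-4) P3(4-6) P4(6-8) P5(8-10) P1(10-12) P2(12-15) P3(15-17) P4(17-20) P4(20-22) P5(22-27) P4(27-30) P4(30-32) P4(32-33) P5(33-36)

Derivation:
t=0-2: P1@Q0 runs 2, rem=2, quantum used, demote→Q1. Q0=[P2,P3,P4,P5] Q1=[P1] Q2=[]
t=2-4: P2@Q0 runs 2, rem=3, quantum used, demote→Q1. Q0=[P3,P4,P5] Q1=[P1,P2] Q2=[]
t=4-6: P3@Q0 runs 2, rem=2, quantum used, demote→Q1. Q0=[P4,P5] Q1=[P1,P2,P3] Q2=[]
t=6-8: P4@Q0 runs 2, rem=11, quantum used, demote→Q1. Q0=[P5] Q1=[P1,P2,P3,P4] Q2=[]
t=8-10: P5@Q0 runs 2, rem=8, quantum used, demote→Q1. Q0=[] Q1=[P1,P2,P3,P4,P5] Q2=[]
t=10-12: P1@Q1 runs 2, rem=0, completes. Q0=[] Q1=[P2,P3,P4,P5] Q2=[]
t=12-15: P2@Q1 runs 3, rem=0, completes. Q0=[] Q1=[P3,P4,P5] Q2=[]
t=15-17: P3@Q1 runs 2, rem=0, completes. Q0=[] Q1=[P4,P5] Q2=[]
t=17-20: P4@Q1 runs 3, rem=8, I/O yield, promote→Q0. Q0=[P4] Q1=[P5] Q2=[]
t=20-22: P4@Q0 runs 2, rem=6, quantum used, demote→Q1. Q0=[] Q1=[P5,P4] Q2=[]
t=22-27: P5@Q1 runs 5, rem=3, quantum used, demote→Q2. Q0=[] Q1=[P4] Q2=[P5]
t=27-30: P4@Q1 runs 3, rem=3, I/O yield, promote→Q0. Q0=[P4] Q1=[] Q2=[P5]
t=30-32: P4@Q0 runs 2, rem=1, quantum used, demote→Q1. Q0=[] Q1=[P4] Q2=[P5]
t=32-33: P4@Q1 runs 1, rem=0, completes. Q0=[] Q1=[] Q2=[P5]
t=33-36: P5@Q2 runs 3, rem=0, completes. Q0=[] Q1=[] Q2=[]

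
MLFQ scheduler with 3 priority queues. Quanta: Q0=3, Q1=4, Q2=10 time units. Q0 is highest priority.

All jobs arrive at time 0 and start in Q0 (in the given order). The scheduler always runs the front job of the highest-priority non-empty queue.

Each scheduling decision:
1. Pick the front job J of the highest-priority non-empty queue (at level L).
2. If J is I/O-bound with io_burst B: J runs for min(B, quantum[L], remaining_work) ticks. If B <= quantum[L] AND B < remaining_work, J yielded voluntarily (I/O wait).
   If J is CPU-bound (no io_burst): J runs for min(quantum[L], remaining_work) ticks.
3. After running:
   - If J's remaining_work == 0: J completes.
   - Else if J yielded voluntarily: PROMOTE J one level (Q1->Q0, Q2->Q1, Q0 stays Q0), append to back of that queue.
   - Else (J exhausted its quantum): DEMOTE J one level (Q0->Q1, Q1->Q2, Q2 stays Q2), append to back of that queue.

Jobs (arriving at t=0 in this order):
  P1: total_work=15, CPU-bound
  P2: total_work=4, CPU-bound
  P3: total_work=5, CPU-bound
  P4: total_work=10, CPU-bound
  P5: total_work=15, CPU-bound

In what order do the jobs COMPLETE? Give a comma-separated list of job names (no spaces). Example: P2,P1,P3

Answer: P2,P3,P1,P4,P5

Derivation:
t=0-3: P1@Q0 runs 3, rem=12, quantum used, demote→Q1. Q0=[P2,P3,P4,P5] Q1=[P1] Q2=[]
t=3-6: P2@Q0 runs 3, rem=1, quantum used, demote→Q1. Q0=[P3,P4,P5] Q1=[P1,P2] Q2=[]
t=6-9: P3@Q0 runs 3, rem=2, quantum used, demote→Q1. Q0=[P4,P5] Q1=[P1,P2,P3] Q2=[]
t=9-12: P4@Q0 runs 3, rem=7, quantum used, demote→Q1. Q0=[P5] Q1=[P1,P2,P3,P4] Q2=[]
t=12-15: P5@Q0 runs 3, rem=12, quantum used, demote→Q1. Q0=[] Q1=[P1,P2,P3,P4,P5] Q2=[]
t=15-19: P1@Q1 runs 4, rem=8, quantum used, demote→Q2. Q0=[] Q1=[P2,P3,P4,P5] Q2=[P1]
t=19-20: P2@Q1 runs 1, rem=0, completes. Q0=[] Q1=[P3,P4,P5] Q2=[P1]
t=20-22: P3@Q1 runs 2, rem=0, completes. Q0=[] Q1=[P4,P5] Q2=[P1]
t=22-26: P4@Q1 runs 4, rem=3, quantum used, demote→Q2. Q0=[] Q1=[P5] Q2=[P1,P4]
t=26-30: P5@Q1 runs 4, rem=8, quantum used, demote→Q2. Q0=[] Q1=[] Q2=[P1,P4,P5]
t=30-38: P1@Q2 runs 8, rem=0, completes. Q0=[] Q1=[] Q2=[P4,P5]
t=38-41: P4@Q2 runs 3, rem=0, completes. Q0=[] Q1=[] Q2=[P5]
t=41-49: P5@Q2 runs 8, rem=0, completes. Q0=[] Q1=[] Q2=[]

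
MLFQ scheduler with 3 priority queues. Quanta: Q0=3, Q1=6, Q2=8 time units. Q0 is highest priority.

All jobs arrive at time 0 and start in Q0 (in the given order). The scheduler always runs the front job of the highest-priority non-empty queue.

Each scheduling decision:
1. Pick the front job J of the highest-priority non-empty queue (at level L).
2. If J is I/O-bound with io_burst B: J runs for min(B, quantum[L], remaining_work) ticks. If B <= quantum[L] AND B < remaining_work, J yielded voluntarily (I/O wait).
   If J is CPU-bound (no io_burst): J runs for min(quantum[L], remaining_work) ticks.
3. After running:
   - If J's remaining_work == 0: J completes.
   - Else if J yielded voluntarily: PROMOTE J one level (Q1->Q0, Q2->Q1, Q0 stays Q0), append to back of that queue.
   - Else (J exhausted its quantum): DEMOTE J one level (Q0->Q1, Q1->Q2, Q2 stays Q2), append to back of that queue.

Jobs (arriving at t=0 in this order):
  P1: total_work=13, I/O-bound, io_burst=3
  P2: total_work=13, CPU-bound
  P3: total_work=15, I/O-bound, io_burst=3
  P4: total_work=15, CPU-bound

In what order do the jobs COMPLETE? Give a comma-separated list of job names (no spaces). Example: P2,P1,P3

Answer: P1,P3,P2,P4

Derivation:
t=0-3: P1@Q0 runs 3, rem=10, I/O yield, promote→Q0. Q0=[P2,P3,P4,P1] Q1=[] Q2=[]
t=3-6: P2@Q0 runs 3, rem=10, quantum used, demote→Q1. Q0=[P3,P4,P1] Q1=[P2] Q2=[]
t=6-9: P3@Q0 runs 3, rem=12, I/O yield, promote→Q0. Q0=[P4,P1,P3] Q1=[P2] Q2=[]
t=9-12: P4@Q0 runs 3, rem=12, quantum used, demote→Q1. Q0=[P1,P3] Q1=[P2,P4] Q2=[]
t=12-15: P1@Q0 runs 3, rem=7, I/O yield, promote→Q0. Q0=[P3,P1] Q1=[P2,P4] Q2=[]
t=15-18: P3@Q0 runs 3, rem=9, I/O yield, promote→Q0. Q0=[P1,P3] Q1=[P2,P4] Q2=[]
t=18-21: P1@Q0 runs 3, rem=4, I/O yield, promote→Q0. Q0=[P3,P1] Q1=[P2,P4] Q2=[]
t=21-24: P3@Q0 runs 3, rem=6, I/O yield, promote→Q0. Q0=[P1,P3] Q1=[P2,P4] Q2=[]
t=24-27: P1@Q0 runs 3, rem=1, I/O yield, promote→Q0. Q0=[P3,P1] Q1=[P2,P4] Q2=[]
t=27-30: P3@Q0 runs 3, rem=3, I/O yield, promote→Q0. Q0=[P1,P3] Q1=[P2,P4] Q2=[]
t=30-31: P1@Q0 runs 1, rem=0, completes. Q0=[P3] Q1=[P2,P4] Q2=[]
t=31-34: P3@Q0 runs 3, rem=0, completes. Q0=[] Q1=[P2,P4] Q2=[]
t=34-40: P2@Q1 runs 6, rem=4, quantum used, demote→Q2. Q0=[] Q1=[P4] Q2=[P2]
t=40-46: P4@Q1 runs 6, rem=6, quantum used, demote→Q2. Q0=[] Q1=[] Q2=[P2,P4]
t=46-50: P2@Q2 runs 4, rem=0, completes. Q0=[] Q1=[] Q2=[P4]
t=50-56: P4@Q2 runs 6, rem=0, completes. Q0=[] Q1=[] Q2=[]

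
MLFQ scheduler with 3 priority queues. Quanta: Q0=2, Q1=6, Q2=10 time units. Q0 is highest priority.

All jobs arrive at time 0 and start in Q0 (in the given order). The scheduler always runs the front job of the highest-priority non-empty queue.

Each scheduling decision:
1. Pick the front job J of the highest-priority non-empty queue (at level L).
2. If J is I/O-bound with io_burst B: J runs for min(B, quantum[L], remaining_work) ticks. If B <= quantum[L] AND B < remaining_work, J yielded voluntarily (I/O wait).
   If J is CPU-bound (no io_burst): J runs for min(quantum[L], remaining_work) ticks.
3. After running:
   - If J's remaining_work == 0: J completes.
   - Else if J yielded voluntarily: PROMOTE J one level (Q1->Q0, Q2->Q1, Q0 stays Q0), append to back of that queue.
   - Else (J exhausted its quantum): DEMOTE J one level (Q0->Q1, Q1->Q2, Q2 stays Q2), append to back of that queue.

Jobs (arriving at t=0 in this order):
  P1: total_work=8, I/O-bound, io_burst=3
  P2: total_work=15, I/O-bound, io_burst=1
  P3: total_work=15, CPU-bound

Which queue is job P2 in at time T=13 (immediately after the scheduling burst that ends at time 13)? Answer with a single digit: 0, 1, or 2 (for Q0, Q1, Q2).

Answer: 0

Derivation:
t=0-2: P1@Q0 runs 2, rem=6, quantum used, demote→Q1. Q0=[P2,P3] Q1=[P1] Q2=[]
t=2-3: P2@Q0 runs 1, rem=14, I/O yield, promote→Q0. Q0=[P3,P2] Q1=[P1] Q2=[]
t=3-5: P3@Q0 runs 2, rem=13, quantum used, demote→Q1. Q0=[P2] Q1=[P1,P3] Q2=[]
t=5-6: P2@Q0 runs 1, rem=13, I/O yield, promote→Q0. Q0=[P2] Q1=[P1,P3] Q2=[]
t=6-7: P2@Q0 runs 1, rem=12, I/O yield, promote→Q0. Q0=[P2] Q1=[P1,P3] Q2=[]
t=7-8: P2@Q0 runs 1, rem=11, I/O yield, promote→Q0. Q0=[P2] Q1=[P1,P3] Q2=[]
t=8-9: P2@Q0 runs 1, rem=10, I/O yield, promote→Q0. Q0=[P2] Q1=[P1,P3] Q2=[]
t=9-10: P2@Q0 runs 1, rem=9, I/O yield, promote→Q0. Q0=[P2] Q1=[P1,P3] Q2=[]
t=10-11: P2@Q0 runs 1, rem=8, I/O yield, promote→Q0. Q0=[P2] Q1=[P1,P3] Q2=[]
t=11-12: P2@Q0 runs 1, rem=7, I/O yield, promote→Q0. Q0=[P2] Q1=[P1,P3] Q2=[]
t=12-13: P2@Q0 runs 1, rem=6, I/O yield, promote→Q0. Q0=[P2] Q1=[P1,P3] Q2=[]
t=13-14: P2@Q0 runs 1, rem=5, I/O yield, promote→Q0. Q0=[P2] Q1=[P1,P3] Q2=[]
t=14-15: P2@Q0 runs 1, rem=4, I/O yield, promote→Q0. Q0=[P2] Q1=[P1,P3] Q2=[]
t=15-16: P2@Q0 runs 1, rem=3, I/O yield, promote→Q0. Q0=[P2] Q1=[P1,P3] Q2=[]
t=16-17: P2@Q0 runs 1, rem=2, I/O yield, promote→Q0. Q0=[P2] Q1=[P1,P3] Q2=[]
t=17-18: P2@Q0 runs 1, rem=1, I/O yield, promote→Q0. Q0=[P2] Q1=[P1,P3] Q2=[]
t=18-19: P2@Q0 runs 1, rem=0, completes. Q0=[] Q1=[P1,P3] Q2=[]
t=19-22: P1@Q1 runs 3, rem=3, I/O yield, promote→Q0. Q0=[P1] Q1=[P3] Q2=[]
t=22-24: P1@Q0 runs 2, rem=1, quantum used, demote→Q1. Q0=[] Q1=[P3,P1] Q2=[]
t=24-30: P3@Q1 runs 6, rem=7, quantum used, demote→Q2. Q0=[] Q1=[P1] Q2=[P3]
t=30-31: P1@Q1 runs 1, rem=0, completes. Q0=[] Q1=[] Q2=[P3]
t=31-38: P3@Q2 runs 7, rem=0, completes. Q0=[] Q1=[] Q2=[]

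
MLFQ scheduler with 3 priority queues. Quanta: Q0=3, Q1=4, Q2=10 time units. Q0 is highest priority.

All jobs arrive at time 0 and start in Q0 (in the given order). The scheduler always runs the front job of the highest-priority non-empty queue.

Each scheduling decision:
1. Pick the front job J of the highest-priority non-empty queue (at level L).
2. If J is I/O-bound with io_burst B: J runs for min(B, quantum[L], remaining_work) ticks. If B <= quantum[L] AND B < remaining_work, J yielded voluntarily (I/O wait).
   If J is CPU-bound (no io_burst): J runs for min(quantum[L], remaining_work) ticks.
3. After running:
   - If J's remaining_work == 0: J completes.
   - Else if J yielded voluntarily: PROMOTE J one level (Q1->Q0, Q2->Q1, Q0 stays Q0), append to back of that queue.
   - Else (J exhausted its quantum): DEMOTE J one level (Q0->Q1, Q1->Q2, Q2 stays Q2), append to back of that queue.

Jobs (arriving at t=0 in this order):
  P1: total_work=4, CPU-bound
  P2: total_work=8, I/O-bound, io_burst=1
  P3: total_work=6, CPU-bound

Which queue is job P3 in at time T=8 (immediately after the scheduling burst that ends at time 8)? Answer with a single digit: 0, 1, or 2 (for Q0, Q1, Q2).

Answer: 1

Derivation:
t=0-3: P1@Q0 runs 3, rem=1, quantum used, demote→Q1. Q0=[P2,P3] Q1=[P1] Q2=[]
t=3-4: P2@Q0 runs 1, rem=7, I/O yield, promote→Q0. Q0=[P3,P2] Q1=[P1] Q2=[]
t=4-7: P3@Q0 runs 3, rem=3, quantum used, demote→Q1. Q0=[P2] Q1=[P1,P3] Q2=[]
t=7-8: P2@Q0 runs 1, rem=6, I/O yield, promote→Q0. Q0=[P2] Q1=[P1,P3] Q2=[]
t=8-9: P2@Q0 runs 1, rem=5, I/O yield, promote→Q0. Q0=[P2] Q1=[P1,P3] Q2=[]
t=9-10: P2@Q0 runs 1, rem=4, I/O yield, promote→Q0. Q0=[P2] Q1=[P1,P3] Q2=[]
t=10-11: P2@Q0 runs 1, rem=3, I/O yield, promote→Q0. Q0=[P2] Q1=[P1,P3] Q2=[]
t=11-12: P2@Q0 runs 1, rem=2, I/O yield, promote→Q0. Q0=[P2] Q1=[P1,P3] Q2=[]
t=12-13: P2@Q0 runs 1, rem=1, I/O yield, promote→Q0. Q0=[P2] Q1=[P1,P3] Q2=[]
t=13-14: P2@Q0 runs 1, rem=0, completes. Q0=[] Q1=[P1,P3] Q2=[]
t=14-15: P1@Q1 runs 1, rem=0, completes. Q0=[] Q1=[P3] Q2=[]
t=15-18: P3@Q1 runs 3, rem=0, completes. Q0=[] Q1=[] Q2=[]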